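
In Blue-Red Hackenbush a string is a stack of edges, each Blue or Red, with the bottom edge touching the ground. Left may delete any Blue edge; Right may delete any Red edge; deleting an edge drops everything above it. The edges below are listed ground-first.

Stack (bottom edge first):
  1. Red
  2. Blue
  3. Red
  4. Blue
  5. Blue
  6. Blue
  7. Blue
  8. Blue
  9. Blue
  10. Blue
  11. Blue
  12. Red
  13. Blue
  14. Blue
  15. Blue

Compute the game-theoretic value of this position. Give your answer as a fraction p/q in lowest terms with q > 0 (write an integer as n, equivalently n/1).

Recurse on prefixes of the 15-edge string Red Blue Red Blue Blue Blue Blue Blue Blue Blue Blue Red Blue Blue Blue:
value_1 [R]  L=[]  R=[0]  = -1
value_2 [RB]  L=[-1]  R=[0]  = -1/2
value_3 [RBR]  L=[-1]  R=[-1/2; 0]  = -3/4
value_4 [RBRB]  L=[-1; -3/4]  R=[-1/2; 0]  = -5/8
value_5 [RBRBB]  L=[-1; -3/4; -5/8]  R=[-1/2; 0]  = -9/16
value_6 [RBRBBB]  L=[-1; -3/4; -5/8; -9/16]  R=[-1/2; 0]  = -17/32
value_7 [RBRBBBB]  L=[-1; -3/4; -5/8; -9/16; -17/32]  R=[-1/2; 0]  = -33/64
value_8 [RBRBBBBB]  L=[-1; -3/4; -5/8; -9/16; -17/32; -33/64]  R=[-1/2; 0]  = -65/128
value_9 [RBRBBBBBB]  L=[-1; -3/4; -5/8; -9/16; -17/32; -33/64; -65/128]  R=[-1/2; 0]  = -129/256
value_10 [RBRBBBBBBB]  L=[-1; -3/4; -5/8; -9/16; -17/32; -33/64; -65/128; -129/256]  R=[-1/2; 0]  = -257/512
value_11 [RBRBBBBBBBB]  L=[-1; -3/4; -5/8; -9/16; -17/32; -33/64; -65/128; -129/256; -257/512]  R=[-1/2; 0]  = -513/1024
value_12 [RBRBBBBBBBBR]  L=[-1; -3/4; -5/8; -9/16; -17/32; -33/64; -65/128; -129/256; -257/512]  R=[-513/1024; -1/2; 0]  = -1027/2048
value_13 [RBRBBBBBBBBRB]  L=[-1; -3/4; -5/8; -9/16; -17/32; -33/64; -65/128; -129/256; -257/512; -1027/2048]  R=[-513/1024; -1/2; 0]  = -2053/4096
value_14 [RBRBBBBBBBBRBB]  L=[-1; -3/4; -5/8; -9/16; -17/32; -33/64; -65/128; -129/256; -257/512; -1027/2048; -2053/4096]  R=[-513/1024; -1/2; 0]  = -4105/8192
value_15 [RBRBBBBBBBBRBBB]  L=[-1; -3/4; -5/8; -9/16; -17/32; -33/64; -65/128; -129/256; -257/512; -1027/2048; -2053/4096; -4105/8192]  R=[-513/1024; -1/2; 0]  = -8209/16384

-8209/16384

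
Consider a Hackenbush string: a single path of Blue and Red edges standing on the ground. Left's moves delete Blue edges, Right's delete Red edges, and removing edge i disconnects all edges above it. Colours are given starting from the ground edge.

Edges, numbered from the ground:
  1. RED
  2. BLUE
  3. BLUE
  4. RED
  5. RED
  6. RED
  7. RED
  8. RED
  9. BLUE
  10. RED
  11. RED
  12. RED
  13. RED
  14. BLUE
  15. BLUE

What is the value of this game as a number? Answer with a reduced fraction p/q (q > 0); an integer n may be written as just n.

-8057/16384

Build g(s[:k]) for k = 1..15, string s = RED BLUE BLUE RED RED RED RED RED BLUE RED RED RED RED BLUE BLUE.
g(R) = { · | 0 } gives -1
g(RB) = { -1 | 0 } gives -1/2
g(RBB) = { -1; -1/2 | 0 } gives -1/4
g(RBBR) = { -1; -1/2 | -1/4; 0 } gives -3/8
g(RBBRR) = { -1; -1/2 | -3/8; -1/4; 0 } gives -7/16
g(RBBRRR) = { -1; -1/2 | -7/16; -3/8; -1/4; 0 } gives -15/32
g(RBBRRRR) = { -1; -1/2 | -15/32; -7/16; -3/8; -1/4; 0 } gives -31/64
g(RBBRRRRR) = { -1; -1/2 | -31/64; -15/32; -7/16; -3/8; -1/4; 0 } gives -63/128
g(RBBRRRRRB) = { -1; -1/2; -63/128 | -31/64; -15/32; -7/16; -3/8; -1/4; 0 } gives -125/256
g(RBBRRRRRBR) = { -1; -1/2; -63/128 | -125/256; -31/64; -15/32; -7/16; -3/8; -1/4; 0 } gives -251/512
g(RBBRRRRRBRR) = { -1; -1/2; -63/128 | -251/512; -125/256; -31/64; -15/32; -7/16; -3/8; -1/4; 0 } gives -503/1024
g(RBBRRRRRBRRR) = { -1; -1/2; -63/128 | -503/1024; -251/512; -125/256; -31/64; -15/32; -7/16; -3/8; -1/4; 0 } gives -1007/2048
g(RBBRRRRRBRRRR) = { -1; -1/2; -63/128 | -1007/2048; -503/1024; -251/512; -125/256; -31/64; -15/32; -7/16; -3/8; -1/4; 0 } gives -2015/4096
g(RBBRRRRRBRRRRB) = { -1; -1/2; -63/128; -2015/4096 | -1007/2048; -503/1024; -251/512; -125/256; -31/64; -15/32; -7/16; -3/8; -1/4; 0 } gives -4029/8192
g(RBBRRRRRBRRRRBB) = { -1; -1/2; -63/128; -2015/4096; -4029/8192 | -1007/2048; -503/1024; -251/512; -125/256; -31/64; -15/32; -7/16; -3/8; -1/4; 0 } gives -8057/16384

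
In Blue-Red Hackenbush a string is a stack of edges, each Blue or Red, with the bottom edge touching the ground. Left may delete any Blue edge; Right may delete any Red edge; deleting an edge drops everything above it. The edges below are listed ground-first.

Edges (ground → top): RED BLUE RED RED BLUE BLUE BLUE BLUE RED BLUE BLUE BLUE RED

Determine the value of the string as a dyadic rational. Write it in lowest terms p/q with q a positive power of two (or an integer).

Build g(s[:k]) for k = 1..13, string s = RED BLUE RED RED BLUE BLUE BLUE BLUE RED BLUE BLUE BLUE RED.
g(R) = { — | 0 } => -1
g(RB) = { -1 | 0 } => -1/2
g(RBR) = { -1 | -1/2,0 } => -3/4
g(RBRR) = { -1 | -3/4,-1/2,0 } => -7/8
g(RBRRB) = { -1,-7/8 | -3/4,-1/2,0 } => -13/16
g(RBRRBB) = { -1,-7/8,-13/16 | -3/4,-1/2,0 } => -25/32
g(RBRRBBB) = { -1,-7/8,-13/16,-25/32 | -3/4,-1/2,0 } => -49/64
g(RBRRBBBB) = { -1,-7/8,-13/16,-25/32,-49/64 | -3/4,-1/2,0 } => -97/128
g(RBRRBBBBR) = { -1,-7/8,-13/16,-25/32,-49/64 | -97/128,-3/4,-1/2,0 } => -195/256
g(RBRRBBBBRB) = { -1,-7/8,-13/16,-25/32,-49/64,-195/256 | -97/128,-3/4,-1/2,0 } => -389/512
g(RBRRBBBBRBB) = { -1,-7/8,-13/16,-25/32,-49/64,-195/256,-389/512 | -97/128,-3/4,-1/2,0 } => -777/1024
g(RBRRBBBBRBBB) = { -1,-7/8,-13/16,-25/32,-49/64,-195/256,-389/512,-777/1024 | -97/128,-3/4,-1/2,0 } => -1553/2048
g(RBRRBBBBRBBBR) = { -1,-7/8,-13/16,-25/32,-49/64,-195/256,-389/512,-777/1024 | -1553/2048,-97/128,-3/4,-1/2,0 } => -3107/4096

-3107/4096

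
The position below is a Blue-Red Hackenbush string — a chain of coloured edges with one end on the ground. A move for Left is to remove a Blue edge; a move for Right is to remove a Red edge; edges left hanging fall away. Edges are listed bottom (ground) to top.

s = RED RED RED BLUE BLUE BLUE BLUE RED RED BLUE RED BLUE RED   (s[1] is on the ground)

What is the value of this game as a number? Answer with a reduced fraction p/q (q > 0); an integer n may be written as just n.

-2155/1024

R: Left { (no moves) }, Right { 0 } -> simplest -1
RR: Left { (no moves) }, Right { -1, 0 } -> simplest -2
RRR: Left { (no moves) }, Right { -2, -1, 0 } -> simplest -3
RRRB: Left { -3 }, Right { -2, -1, 0 } -> simplest -5/2
RRRBB: Left { -3, -5/2 }, Right { -2, -1, 0 } -> simplest -9/4
RRRBBB: Left { -3, -5/2, -9/4 }, Right { -2, -1, 0 } -> simplest -17/8
RRRBBBB: Left { -3, -5/2, -9/4, -17/8 }, Right { -2, -1, 0 } -> simplest -33/16
RRRBBBBR: Left { -3, -5/2, -9/4, -17/8 }, Right { -33/16, -2, -1, 0 } -> simplest -67/32
RRRBBBBRR: Left { -3, -5/2, -9/4, -17/8 }, Right { -67/32, -33/16, -2, -1, 0 } -> simplest -135/64
RRRBBBBRRB: Left { -3, -5/2, -9/4, -17/8, -135/64 }, Right { -67/32, -33/16, -2, -1, 0 } -> simplest -269/128
RRRBBBBRRBR: Left { -3, -5/2, -9/4, -17/8, -135/64 }, Right { -269/128, -67/32, -33/16, -2, -1, 0 } -> simplest -539/256
RRRBBBBRRBRB: Left { -3, -5/2, -9/4, -17/8, -135/64, -539/256 }, Right { -269/128, -67/32, -33/16, -2, -1, 0 } -> simplest -1077/512
RRRBBBBRRBRBR: Left { -3, -5/2, -9/4, -17/8, -135/64, -539/256 }, Right { -1077/512, -269/128, -67/32, -33/16, -2, -1, 0 } -> simplest -2155/1024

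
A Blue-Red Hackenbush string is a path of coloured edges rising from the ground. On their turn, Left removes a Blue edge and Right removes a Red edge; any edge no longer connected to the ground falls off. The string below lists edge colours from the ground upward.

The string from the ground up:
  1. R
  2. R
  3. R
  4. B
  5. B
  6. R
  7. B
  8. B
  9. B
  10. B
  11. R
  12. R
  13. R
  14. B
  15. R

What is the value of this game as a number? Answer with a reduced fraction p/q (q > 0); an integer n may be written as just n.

-9275/4096

Recurse on prefixes of the 15-edge string R R R B B R B B B B R R R B R:
edge 1 of 15 (R): { · | 0 } so -1
edge 2 of 15 (R): { · | -1 0 } so -2
edge 3 of 15 (R): { · | -2 -1 0 } so -3
edge 4 of 15 (B): { -3 | -2 -1 0 } so -5/2
edge 5 of 15 (B): { -3 -5/2 | -2 -1 0 } so -9/4
edge 6 of 15 (R): { -3 -5/2 | -9/4 -2 -1 0 } so -19/8
edge 7 of 15 (B): { -3 -5/2 -19/8 | -9/4 -2 -1 0 } so -37/16
edge 8 of 15 (B): { -3 -5/2 -19/8 -37/16 | -9/4 -2 -1 0 } so -73/32
edge 9 of 15 (B): { -3 -5/2 -19/8 -37/16 -73/32 | -9/4 -2 -1 0 } so -145/64
edge 10 of 15 (B): { -3 -5/2 -19/8 -37/16 -73/32 -145/64 | -9/4 -2 -1 0 } so -289/128
edge 11 of 15 (R): { -3 -5/2 -19/8 -37/16 -73/32 -145/64 | -289/128 -9/4 -2 -1 0 } so -579/256
edge 12 of 15 (R): { -3 -5/2 -19/8 -37/16 -73/32 -145/64 | -579/256 -289/128 -9/4 -2 -1 0 } so -1159/512
edge 13 of 15 (R): { -3 -5/2 -19/8 -37/16 -73/32 -145/64 | -1159/512 -579/256 -289/128 -9/4 -2 -1 0 } so -2319/1024
edge 14 of 15 (B): { -3 -5/2 -19/8 -37/16 -73/32 -145/64 -2319/1024 | -1159/512 -579/256 -289/128 -9/4 -2 -1 0 } so -4637/2048
edge 15 of 15 (R): { -3 -5/2 -19/8 -37/16 -73/32 -145/64 -2319/1024 | -4637/2048 -1159/512 -579/256 -289/128 -9/4 -2 -1 0 } so -9275/4096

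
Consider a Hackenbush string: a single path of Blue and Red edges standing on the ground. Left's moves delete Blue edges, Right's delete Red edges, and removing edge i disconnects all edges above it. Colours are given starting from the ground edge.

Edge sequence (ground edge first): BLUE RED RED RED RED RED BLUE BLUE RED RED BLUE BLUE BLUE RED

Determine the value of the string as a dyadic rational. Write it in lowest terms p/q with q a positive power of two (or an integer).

Recurse on prefixes of the 14-edge string BLUE RED RED RED RED RED BLUE BLUE RED RED BLUE BLUE BLUE RED:
1 of 14 · B · max L 0 · min R +∞ -> 1
2 of 14 · BR · max L 0 · min R 1 -> 1/2
3 of 14 · BRR · max L 0 · min R 1/2 -> 1/4
4 of 14 · BRRR · max L 0 · min R 1/4 -> 1/8
5 of 14 · BRRRR · max L 0 · min R 1/8 -> 1/16
6 of 14 · BRRRRR · max L 0 · min R 1/16 -> 1/32
7 of 14 · BRRRRRB · max L 1/32 · min R 1/16 -> 3/64
8 of 14 · BRRRRRBB · max L 3/64 · min R 1/16 -> 7/128
9 of 14 · BRRRRRBBR · max L 3/64 · min R 7/128 -> 13/256
10 of 14 · BRRRRRBBRR · max L 3/64 · min R 13/256 -> 25/512
11 of 14 · BRRRRRBBRRB · max L 25/512 · min R 13/256 -> 51/1024
12 of 14 · BRRRRRBBRRBB · max L 51/1024 · min R 13/256 -> 103/2048
13 of 14 · BRRRRRBBRRBBB · max L 103/2048 · min R 13/256 -> 207/4096
14 of 14 · BRRRRRBBRRBBBR · max L 103/2048 · min R 207/4096 -> 413/8192

413/8192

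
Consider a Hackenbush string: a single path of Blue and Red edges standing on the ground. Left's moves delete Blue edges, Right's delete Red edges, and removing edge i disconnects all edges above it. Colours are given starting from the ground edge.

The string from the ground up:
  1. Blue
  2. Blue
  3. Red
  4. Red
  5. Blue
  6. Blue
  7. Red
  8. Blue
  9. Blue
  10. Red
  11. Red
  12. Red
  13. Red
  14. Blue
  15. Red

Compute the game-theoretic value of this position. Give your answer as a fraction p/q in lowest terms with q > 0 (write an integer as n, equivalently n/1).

edge 1 of 15 (Blue): { 0 | none } ⇒ 1
edge 2 of 15 (Blue): { 0, 1 | none } ⇒ 2
edge 3 of 15 (Red): { 0, 1 | 2 } ⇒ 3/2
edge 4 of 15 (Red): { 0, 1 | 3/2, 2 } ⇒ 5/4
edge 5 of 15 (Blue): { 0, 1, 5/4 | 3/2, 2 } ⇒ 11/8
edge 6 of 15 (Blue): { 0, 1, 5/4, 11/8 | 3/2, 2 } ⇒ 23/16
edge 7 of 15 (Red): { 0, 1, 5/4, 11/8 | 23/16, 3/2, 2 } ⇒ 45/32
edge 8 of 15 (Blue): { 0, 1, 5/4, 11/8, 45/32 | 23/16, 3/2, 2 } ⇒ 91/64
edge 9 of 15 (Blue): { 0, 1, 5/4, 11/8, 45/32, 91/64 | 23/16, 3/2, 2 } ⇒ 183/128
edge 10 of 15 (Red): { 0, 1, 5/4, 11/8, 45/32, 91/64 | 183/128, 23/16, 3/2, 2 } ⇒ 365/256
edge 11 of 15 (Red): { 0, 1, 5/4, 11/8, 45/32, 91/64 | 365/256, 183/128, 23/16, 3/2, 2 } ⇒ 729/512
edge 12 of 15 (Red): { 0, 1, 5/4, 11/8, 45/32, 91/64 | 729/512, 365/256, 183/128, 23/16, 3/2, 2 } ⇒ 1457/1024
edge 13 of 15 (Red): { 0, 1, 5/4, 11/8, 45/32, 91/64 | 1457/1024, 729/512, 365/256, 183/128, 23/16, 3/2, 2 } ⇒ 2913/2048
edge 14 of 15 (Blue): { 0, 1, 5/4, 11/8, 45/32, 91/64, 2913/2048 | 1457/1024, 729/512, 365/256, 183/128, 23/16, 3/2, 2 } ⇒ 5827/4096
edge 15 of 15 (Red): { 0, 1, 5/4, 11/8, 45/32, 91/64, 2913/2048 | 5827/4096, 1457/1024, 729/512, 365/256, 183/128, 23/16, 3/2, 2 } ⇒ 11653/8192

11653/8192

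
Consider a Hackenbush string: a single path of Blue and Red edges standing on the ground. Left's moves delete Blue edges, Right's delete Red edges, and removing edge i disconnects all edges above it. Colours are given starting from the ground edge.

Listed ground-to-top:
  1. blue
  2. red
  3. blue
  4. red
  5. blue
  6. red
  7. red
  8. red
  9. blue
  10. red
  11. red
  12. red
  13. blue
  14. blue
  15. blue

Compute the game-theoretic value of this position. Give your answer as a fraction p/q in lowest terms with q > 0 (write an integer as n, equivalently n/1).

10383/16384

Prefix values for blue red blue red blue red red red blue red red red blue blue blue via {L|R} + simplicity:
edge 1 of 15 (blue): { 0 | none } → 1
edge 2 of 15 (red): { 0 | 1 } → 1/2
edge 3 of 15 (blue): { 0, 1/2 | 1 } → 3/4
edge 4 of 15 (red): { 0, 1/2 | 3/4, 1 } → 5/8
edge 5 of 15 (blue): { 0, 1/2, 5/8 | 3/4, 1 } → 11/16
edge 6 of 15 (red): { 0, 1/2, 5/8 | 11/16, 3/4, 1 } → 21/32
edge 7 of 15 (red): { 0, 1/2, 5/8 | 21/32, 11/16, 3/4, 1 } → 41/64
edge 8 of 15 (red): { 0, 1/2, 5/8 | 41/64, 21/32, 11/16, 3/4, 1 } → 81/128
edge 9 of 15 (blue): { 0, 1/2, 5/8, 81/128 | 41/64, 21/32, 11/16, 3/4, 1 } → 163/256
edge 10 of 15 (red): { 0, 1/2, 5/8, 81/128 | 163/256, 41/64, 21/32, 11/16, 3/4, 1 } → 325/512
edge 11 of 15 (red): { 0, 1/2, 5/8, 81/128 | 325/512, 163/256, 41/64, 21/32, 11/16, 3/4, 1 } → 649/1024
edge 12 of 15 (red): { 0, 1/2, 5/8, 81/128 | 649/1024, 325/512, 163/256, 41/64, 21/32, 11/16, 3/4, 1 } → 1297/2048
edge 13 of 15 (blue): { 0, 1/2, 5/8, 81/128, 1297/2048 | 649/1024, 325/512, 163/256, 41/64, 21/32, 11/16, 3/4, 1 } → 2595/4096
edge 14 of 15 (blue): { 0, 1/2, 5/8, 81/128, 1297/2048, 2595/4096 | 649/1024, 325/512, 163/256, 41/64, 21/32, 11/16, 3/4, 1 } → 5191/8192
edge 15 of 15 (blue): { 0, 1/2, 5/8, 81/128, 1297/2048, 2595/4096, 5191/8192 | 649/1024, 325/512, 163/256, 41/64, 21/32, 11/16, 3/4, 1 } → 10383/16384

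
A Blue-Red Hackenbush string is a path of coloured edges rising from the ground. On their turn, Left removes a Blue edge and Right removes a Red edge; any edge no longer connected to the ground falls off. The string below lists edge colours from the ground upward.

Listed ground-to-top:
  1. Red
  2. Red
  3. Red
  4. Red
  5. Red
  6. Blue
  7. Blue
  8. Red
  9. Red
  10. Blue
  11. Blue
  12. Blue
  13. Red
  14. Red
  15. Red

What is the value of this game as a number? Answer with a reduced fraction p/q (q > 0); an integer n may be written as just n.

-4495/1024

g(R) = { · | 0 } → -1
g(RR) = { · | -1; 0 } → -2
g(RRR) = { · | -2; -1; 0 } → -3
g(RRRR) = { · | -3; -2; -1; 0 } → -4
g(RRRRR) = { · | -4; -3; -2; -1; 0 } → -5
g(RRRRRB) = { -5 | -4; -3; -2; -1; 0 } → -9/2
g(RRRRRBB) = { -5; -9/2 | -4; -3; -2; -1; 0 } → -17/4
g(RRRRRBBR) = { -5; -9/2 | -17/4; -4; -3; -2; -1; 0 } → -35/8
g(RRRRRBBRR) = { -5; -9/2 | -35/8; -17/4; -4; -3; -2; -1; 0 } → -71/16
g(RRRRRBBRRB) = { -5; -9/2; -71/16 | -35/8; -17/4; -4; -3; -2; -1; 0 } → -141/32
g(RRRRRBBRRBB) = { -5; -9/2; -71/16; -141/32 | -35/8; -17/4; -4; -3; -2; -1; 0 } → -281/64
g(RRRRRBBRRBBB) = { -5; -9/2; -71/16; -141/32; -281/64 | -35/8; -17/4; -4; -3; -2; -1; 0 } → -561/128
g(RRRRRBBRRBBBR) = { -5; -9/2; -71/16; -141/32; -281/64 | -561/128; -35/8; -17/4; -4; -3; -2; -1; 0 } → -1123/256
g(RRRRRBBRRBBBRR) = { -5; -9/2; -71/16; -141/32; -281/64 | -1123/256; -561/128; -35/8; -17/4; -4; -3; -2; -1; 0 } → -2247/512
g(RRRRRBBRRBBBRRR) = { -5; -9/2; -71/16; -141/32; -281/64 | -2247/512; -1123/256; -561/128; -35/8; -17/4; -4; -3; -2; -1; 0 } → -4495/1024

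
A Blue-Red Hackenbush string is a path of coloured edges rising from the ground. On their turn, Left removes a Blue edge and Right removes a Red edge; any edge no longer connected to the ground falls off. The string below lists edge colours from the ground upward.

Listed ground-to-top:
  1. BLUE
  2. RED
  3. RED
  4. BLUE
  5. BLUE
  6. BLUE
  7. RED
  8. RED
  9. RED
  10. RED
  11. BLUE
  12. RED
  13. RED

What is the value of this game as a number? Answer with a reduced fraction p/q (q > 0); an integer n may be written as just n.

Build val(s[:k]) for k = 1..13, string s = BLUE RED RED BLUE BLUE BLUE RED RED RED RED BLUE RED RED.
step 1: add BLUE to get B; options L={ 0 } R={ ∅ } ⇒ 1
step 2: add RED to get BR; options L={ 0 } R={ 1 } ⇒ 1/2
step 3: add RED to get BRR; options L={ 0 } R={ 1/2 1 } ⇒ 1/4
step 4: add BLUE to get BRRB; options L={ 0 1/4 } R={ 1/2 1 } ⇒ 3/8
step 5: add BLUE to get BRRBB; options L={ 0 1/4 3/8 } R={ 1/2 1 } ⇒ 7/16
step 6: add BLUE to get BRRBBB; options L={ 0 1/4 3/8 7/16 } R={ 1/2 1 } ⇒ 15/32
step 7: add RED to get BRRBBBR; options L={ 0 1/4 3/8 7/16 } R={ 15/32 1/2 1 } ⇒ 29/64
step 8: add RED to get BRRBBBRR; options L={ 0 1/4 3/8 7/16 } R={ 29/64 15/32 1/2 1 } ⇒ 57/128
step 9: add RED to get BRRBBBRRR; options L={ 0 1/4 3/8 7/16 } R={ 57/128 29/64 15/32 1/2 1 } ⇒ 113/256
step 10: add RED to get BRRBBBRRRR; options L={ 0 1/4 3/8 7/16 } R={ 113/256 57/128 29/64 15/32 1/2 1 } ⇒ 225/512
step 11: add BLUE to get BRRBBBRRRRB; options L={ 0 1/4 3/8 7/16 225/512 } R={ 113/256 57/128 29/64 15/32 1/2 1 } ⇒ 451/1024
step 12: add RED to get BRRBBBRRRRBR; options L={ 0 1/4 3/8 7/16 225/512 } R={ 451/1024 113/256 57/128 29/64 15/32 1/2 1 } ⇒ 901/2048
step 13: add RED to get BRRBBBRRRRBRR; options L={ 0 1/4 3/8 7/16 225/512 } R={ 901/2048 451/1024 113/256 57/128 29/64 15/32 1/2 1 } ⇒ 1801/4096

1801/4096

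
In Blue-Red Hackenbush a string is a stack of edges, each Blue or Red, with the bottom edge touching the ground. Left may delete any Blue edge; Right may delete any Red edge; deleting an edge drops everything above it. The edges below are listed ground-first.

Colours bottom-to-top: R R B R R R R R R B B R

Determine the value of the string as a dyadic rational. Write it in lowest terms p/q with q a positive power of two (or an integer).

-2035/1024

Prefix values for R R B R R R R R R B B R via {L|R} + simplicity:
G(R) = { none | 0 } => -1
G(RR) = { none | -1, 0 } => -2
G(RRB) = { -2 | -1, 0 } => -3/2
G(RRBR) = { -2 | -3/2, -1, 0 } => -7/4
G(RRBRR) = { -2 | -7/4, -3/2, -1, 0 } => -15/8
G(RRBRRR) = { -2 | -15/8, -7/4, -3/2, -1, 0 } => -31/16
G(RRBRRRR) = { -2 | -31/16, -15/8, -7/4, -3/2, -1, 0 } => -63/32
G(RRBRRRRR) = { -2 | -63/32, -31/16, -15/8, -7/4, -3/2, -1, 0 } => -127/64
G(RRBRRRRRR) = { -2 | -127/64, -63/32, -31/16, -15/8, -7/4, -3/2, -1, 0 } => -255/128
G(RRBRRRRRRB) = { -2, -255/128 | -127/64, -63/32, -31/16, -15/8, -7/4, -3/2, -1, 0 } => -509/256
G(RRBRRRRRRBB) = { -2, -255/128, -509/256 | -127/64, -63/32, -31/16, -15/8, -7/4, -3/2, -1, 0 } => -1017/512
G(RRBRRRRRRBBR) = { -2, -255/128, -509/256 | -1017/512, -127/64, -63/32, -31/16, -15/8, -7/4, -3/2, -1, 0 } => -2035/1024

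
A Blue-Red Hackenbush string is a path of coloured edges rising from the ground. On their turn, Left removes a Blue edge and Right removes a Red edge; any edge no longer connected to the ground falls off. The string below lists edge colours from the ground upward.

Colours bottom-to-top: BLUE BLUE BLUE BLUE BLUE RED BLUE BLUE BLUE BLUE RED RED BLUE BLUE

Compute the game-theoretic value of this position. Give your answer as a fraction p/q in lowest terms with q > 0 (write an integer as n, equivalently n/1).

step 1: add BLUE to get B; options L={ 0 } R={ — } → 1
step 2: add BLUE to get BB; options L={ 0,1 } R={ — } → 2
step 3: add BLUE to get BBB; options L={ 0,1,2 } R={ — } → 3
step 4: add BLUE to get BBBB; options L={ 0,1,2,3 } R={ — } → 4
step 5: add BLUE to get BBBBB; options L={ 0,1,2,3,4 } R={ — } → 5
step 6: add RED to get BBBBBR; options L={ 0,1,2,3,4 } R={ 5 } → 9/2
step 7: add BLUE to get BBBBBRB; options L={ 0,1,2,3,4,9/2 } R={ 5 } → 19/4
step 8: add BLUE to get BBBBBRBB; options L={ 0,1,2,3,4,9/2,19/4 } R={ 5 } → 39/8
step 9: add BLUE to get BBBBBRBBB; options L={ 0,1,2,3,4,9/2,19/4,39/8 } R={ 5 } → 79/16
step 10: add BLUE to get BBBBBRBBBB; options L={ 0,1,2,3,4,9/2,19/4,39/8,79/16 } R={ 5 } → 159/32
step 11: add RED to get BBBBBRBBBBR; options L={ 0,1,2,3,4,9/2,19/4,39/8,79/16 } R={ 159/32,5 } → 317/64
step 12: add RED to get BBBBBRBBBBRR; options L={ 0,1,2,3,4,9/2,19/4,39/8,79/16 } R={ 317/64,159/32,5 } → 633/128
step 13: add BLUE to get BBBBBRBBBBRRB; options L={ 0,1,2,3,4,9/2,19/4,39/8,79/16,633/128 } R={ 317/64,159/32,5 } → 1267/256
step 14: add BLUE to get BBBBBRBBBBRRBB; options L={ 0,1,2,3,4,9/2,19/4,39/8,79/16,633/128,1267/256 } R={ 317/64,159/32,5 } → 2535/512

2535/512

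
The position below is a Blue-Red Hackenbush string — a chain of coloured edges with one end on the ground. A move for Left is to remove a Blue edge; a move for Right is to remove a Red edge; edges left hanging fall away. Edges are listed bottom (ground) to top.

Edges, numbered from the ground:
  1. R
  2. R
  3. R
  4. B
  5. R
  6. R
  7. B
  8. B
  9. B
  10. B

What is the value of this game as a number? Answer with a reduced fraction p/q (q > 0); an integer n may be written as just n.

-353/128

step 1: add R to get R; options L={ (no moves) } R={ 0 } ⇒ -1
step 2: add R to get RR; options L={ (no moves) } R={ -1, 0 } ⇒ -2
step 3: add R to get RRR; options L={ (no moves) } R={ -2, -1, 0 } ⇒ -3
step 4: add B to get RRRB; options L={ -3 } R={ -2, -1, 0 } ⇒ -5/2
step 5: add R to get RRRBR; options L={ -3 } R={ -5/2, -2, -1, 0 } ⇒ -11/4
step 6: add R to get RRRBRR; options L={ -3 } R={ -11/4, -5/2, -2, -1, 0 } ⇒ -23/8
step 7: add B to get RRRBRRB; options L={ -3, -23/8 } R={ -11/4, -5/2, -2, -1, 0 } ⇒ -45/16
step 8: add B to get RRRBRRBB; options L={ -3, -23/8, -45/16 } R={ -11/4, -5/2, -2, -1, 0 } ⇒ -89/32
step 9: add B to get RRRBRRBBB; options L={ -3, -23/8, -45/16, -89/32 } R={ -11/4, -5/2, -2, -1, 0 } ⇒ -177/64
step 10: add B to get RRRBRRBBBB; options L={ -3, -23/8, -45/16, -89/32, -177/64 } R={ -11/4, -5/2, -2, -1, 0 } ⇒ -353/128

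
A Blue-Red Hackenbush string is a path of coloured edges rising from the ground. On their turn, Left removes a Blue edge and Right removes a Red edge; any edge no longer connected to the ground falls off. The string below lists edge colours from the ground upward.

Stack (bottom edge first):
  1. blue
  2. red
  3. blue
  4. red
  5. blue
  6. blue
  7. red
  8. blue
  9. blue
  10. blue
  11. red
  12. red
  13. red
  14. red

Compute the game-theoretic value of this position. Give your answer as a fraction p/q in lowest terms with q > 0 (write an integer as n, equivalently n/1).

Build G(s[:k]) for k = 1..14, string s = blue red blue red blue blue red blue blue blue red red red red.
step 1: add blue to get b; options L={ 0 } R={ · } → 1
step 2: add red to get br; options L={ 0 } R={ 1 } → 1/2
step 3: add blue to get brb; options L={ 0, 1/2 } R={ 1 } → 3/4
step 4: add red to get brbr; options L={ 0, 1/2 } R={ 3/4, 1 } → 5/8
step 5: add blue to get brbrb; options L={ 0, 1/2, 5/8 } R={ 3/4, 1 } → 11/16
step 6: add blue to get brbrbb; options L={ 0, 1/2, 5/8, 11/16 } R={ 3/4, 1 } → 23/32
step 7: add red to get brbrbbr; options L={ 0, 1/2, 5/8, 11/16 } R={ 23/32, 3/4, 1 } → 45/64
step 8: add blue to get brbrbbrb; options L={ 0, 1/2, 5/8, 11/16, 45/64 } R={ 23/32, 3/4, 1 } → 91/128
step 9: add blue to get brbrbbrbb; options L={ 0, 1/2, 5/8, 11/16, 45/64, 91/128 } R={ 23/32, 3/4, 1 } → 183/256
step 10: add blue to get brbrbbrbbb; options L={ 0, 1/2, 5/8, 11/16, 45/64, 91/128, 183/256 } R={ 23/32, 3/4, 1 } → 367/512
step 11: add red to get brbrbbrbbbr; options L={ 0, 1/2, 5/8, 11/16, 45/64, 91/128, 183/256 } R={ 367/512, 23/32, 3/4, 1 } → 733/1024
step 12: add red to get brbrbbrbbbrr; options L={ 0, 1/2, 5/8, 11/16, 45/64, 91/128, 183/256 } R={ 733/1024, 367/512, 23/32, 3/4, 1 } → 1465/2048
step 13: add red to get brbrbbrbbbrrr; options L={ 0, 1/2, 5/8, 11/16, 45/64, 91/128, 183/256 } R={ 1465/2048, 733/1024, 367/512, 23/32, 3/4, 1 } → 2929/4096
step 14: add red to get brbrbbrbbbrrrr; options L={ 0, 1/2, 5/8, 11/16, 45/64, 91/128, 183/256 } R={ 2929/4096, 1465/2048, 733/1024, 367/512, 23/32, 3/4, 1 } → 5857/8192

5857/8192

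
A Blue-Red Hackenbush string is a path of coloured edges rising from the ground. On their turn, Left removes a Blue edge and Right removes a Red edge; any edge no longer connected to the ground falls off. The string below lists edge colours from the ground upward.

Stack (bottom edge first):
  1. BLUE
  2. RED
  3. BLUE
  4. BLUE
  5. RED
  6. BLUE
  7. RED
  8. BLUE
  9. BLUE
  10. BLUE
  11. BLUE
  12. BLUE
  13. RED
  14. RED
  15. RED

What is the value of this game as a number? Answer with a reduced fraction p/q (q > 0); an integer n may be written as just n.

Build g(s[:k]) for k = 1..15, string s = BLUE RED BLUE BLUE RED BLUE RED BLUE BLUE BLUE BLUE BLUE RED RED RED.
B: Left { 0 }, Right { none } = simplest 1
BR: Left { 0 }, Right { 1 } = simplest 1/2
BRB: Left { 0 1/2 }, Right { 1 } = simplest 3/4
BRBB: Left { 0 1/2 3/4 }, Right { 1 } = simplest 7/8
BRBBR: Left { 0 1/2 3/4 }, Right { 7/8 1 } = simplest 13/16
BRBBRB: Left { 0 1/2 3/4 13/16 }, Right { 7/8 1 } = simplest 27/32
BRBBRBR: Left { 0 1/2 3/4 13/16 }, Right { 27/32 7/8 1 } = simplest 53/64
BRBBRBRB: Left { 0 1/2 3/4 13/16 53/64 }, Right { 27/32 7/8 1 } = simplest 107/128
BRBBRBRBB: Left { 0 1/2 3/4 13/16 53/64 107/128 }, Right { 27/32 7/8 1 } = simplest 215/256
BRBBRBRBBB: Left { 0 1/2 3/4 13/16 53/64 107/128 215/256 }, Right { 27/32 7/8 1 } = simplest 431/512
BRBBRBRBBBB: Left { 0 1/2 3/4 13/16 53/64 107/128 215/256 431/512 }, Right { 27/32 7/8 1 } = simplest 863/1024
BRBBRBRBBBBB: Left { 0 1/2 3/4 13/16 53/64 107/128 215/256 431/512 863/1024 }, Right { 27/32 7/8 1 } = simplest 1727/2048
BRBBRBRBBBBBR: Left { 0 1/2 3/4 13/16 53/64 107/128 215/256 431/512 863/1024 }, Right { 1727/2048 27/32 7/8 1 } = simplest 3453/4096
BRBBRBRBBBBBRR: Left { 0 1/2 3/4 13/16 53/64 107/128 215/256 431/512 863/1024 }, Right { 3453/4096 1727/2048 27/32 7/8 1 } = simplest 6905/8192
BRBBRBRBBBBBRRR: Left { 0 1/2 3/4 13/16 53/64 107/128 215/256 431/512 863/1024 }, Right { 6905/8192 3453/4096 1727/2048 27/32 7/8 1 } = simplest 13809/16384

13809/16384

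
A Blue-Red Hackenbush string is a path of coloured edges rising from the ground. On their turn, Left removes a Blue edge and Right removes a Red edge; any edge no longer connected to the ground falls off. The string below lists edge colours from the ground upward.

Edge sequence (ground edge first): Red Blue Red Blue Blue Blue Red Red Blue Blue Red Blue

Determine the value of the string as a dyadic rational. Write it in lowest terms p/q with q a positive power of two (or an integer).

-1125/2048

1 of 12 · R · max L −∞ · min R 0 so -1
2 of 12 · RB · max L -1 · min R 0 so -1/2
3 of 12 · RBR · max L -1 · min R -1/2 so -3/4
4 of 12 · RBRB · max L -3/4 · min R -1/2 so -5/8
5 of 12 · RBRBB · max L -5/8 · min R -1/2 so -9/16
6 of 12 · RBRBBB · max L -9/16 · min R -1/2 so -17/32
7 of 12 · RBRBBBR · max L -9/16 · min R -17/32 so -35/64
8 of 12 · RBRBBBRR · max L -9/16 · min R -35/64 so -71/128
9 of 12 · RBRBBBRRB · max L -71/128 · min R -35/64 so -141/256
10 of 12 · RBRBBBRRBB · max L -141/256 · min R -35/64 so -281/512
11 of 12 · RBRBBBRRBBR · max L -141/256 · min R -281/512 so -563/1024
12 of 12 · RBRBBBRRBBRB · max L -563/1024 · min R -281/512 so -1125/2048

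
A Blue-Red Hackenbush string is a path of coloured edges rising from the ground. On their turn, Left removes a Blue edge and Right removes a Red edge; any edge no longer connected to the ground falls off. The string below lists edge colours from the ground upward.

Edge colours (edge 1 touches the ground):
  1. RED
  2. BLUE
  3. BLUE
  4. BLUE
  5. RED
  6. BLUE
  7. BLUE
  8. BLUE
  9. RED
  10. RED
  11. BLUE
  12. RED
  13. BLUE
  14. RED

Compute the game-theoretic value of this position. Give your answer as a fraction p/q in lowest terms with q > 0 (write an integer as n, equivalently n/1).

edge 1 of 14 (RED): { ∅ | 0 } so -1
edge 2 of 14 (BLUE): { -1 | 0 } so -1/2
edge 3 of 14 (BLUE): { -1; -1/2 | 0 } so -1/4
edge 4 of 14 (BLUE): { -1; -1/2; -1/4 | 0 } so -1/8
edge 5 of 14 (RED): { -1; -1/2; -1/4 | -1/8; 0 } so -3/16
edge 6 of 14 (BLUE): { -1; -1/2; -1/4; -3/16 | -1/8; 0 } so -5/32
edge 7 of 14 (BLUE): { -1; -1/2; -1/4; -3/16; -5/32 | -1/8; 0 } so -9/64
edge 8 of 14 (BLUE): { -1; -1/2; -1/4; -3/16; -5/32; -9/64 | -1/8; 0 } so -17/128
edge 9 of 14 (RED): { -1; -1/2; -1/4; -3/16; -5/32; -9/64 | -17/128; -1/8; 0 } so -35/256
edge 10 of 14 (RED): { -1; -1/2; -1/4; -3/16; -5/32; -9/64 | -35/256; -17/128; -1/8; 0 } so -71/512
edge 11 of 14 (BLUE): { -1; -1/2; -1/4; -3/16; -5/32; -9/64; -71/512 | -35/256; -17/128; -1/8; 0 } so -141/1024
edge 12 of 14 (RED): { -1; -1/2; -1/4; -3/16; -5/32; -9/64; -71/512 | -141/1024; -35/256; -17/128; -1/8; 0 } so -283/2048
edge 13 of 14 (BLUE): { -1; -1/2; -1/4; -3/16; -5/32; -9/64; -71/512; -283/2048 | -141/1024; -35/256; -17/128; -1/8; 0 } so -565/4096
edge 14 of 14 (RED): { -1; -1/2; -1/4; -3/16; -5/32; -9/64; -71/512; -283/2048 | -565/4096; -141/1024; -35/256; -17/128; -1/8; 0 } so -1131/8192

-1131/8192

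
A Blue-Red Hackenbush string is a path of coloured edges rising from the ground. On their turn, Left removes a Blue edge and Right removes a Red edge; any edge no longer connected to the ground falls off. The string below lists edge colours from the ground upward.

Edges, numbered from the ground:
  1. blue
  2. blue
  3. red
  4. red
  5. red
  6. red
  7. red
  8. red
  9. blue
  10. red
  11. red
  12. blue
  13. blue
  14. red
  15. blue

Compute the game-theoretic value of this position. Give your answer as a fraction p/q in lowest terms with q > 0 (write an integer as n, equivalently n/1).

val(b) = { 0 | (no moves) } → 1
val(bb) = { 0; 1 | (no moves) } → 2
val(bbr) = { 0; 1 | 2 } → 3/2
val(bbrr) = { 0; 1 | 3/2; 2 } → 5/4
val(bbrrr) = { 0; 1 | 5/4; 3/2; 2 } → 9/8
val(bbrrrr) = { 0; 1 | 9/8; 5/4; 3/2; 2 } → 17/16
val(bbrrrrr) = { 0; 1 | 17/16; 9/8; 5/4; 3/2; 2 } → 33/32
val(bbrrrrrr) = { 0; 1 | 33/32; 17/16; 9/8; 5/4; 3/2; 2 } → 65/64
val(bbrrrrrrb) = { 0; 1; 65/64 | 33/32; 17/16; 9/8; 5/4; 3/2; 2 } → 131/128
val(bbrrrrrrbr) = { 0; 1; 65/64 | 131/128; 33/32; 17/16; 9/8; 5/4; 3/2; 2 } → 261/256
val(bbrrrrrrbrr) = { 0; 1; 65/64 | 261/256; 131/128; 33/32; 17/16; 9/8; 5/4; 3/2; 2 } → 521/512
val(bbrrrrrrbrrb) = { 0; 1; 65/64; 521/512 | 261/256; 131/128; 33/32; 17/16; 9/8; 5/4; 3/2; 2 } → 1043/1024
val(bbrrrrrrbrrbb) = { 0; 1; 65/64; 521/512; 1043/1024 | 261/256; 131/128; 33/32; 17/16; 9/8; 5/4; 3/2; 2 } → 2087/2048
val(bbrrrrrrbrrbbr) = { 0; 1; 65/64; 521/512; 1043/1024 | 2087/2048; 261/256; 131/128; 33/32; 17/16; 9/8; 5/4; 3/2; 2 } → 4173/4096
val(bbrrrrrrbrrbbrb) = { 0; 1; 65/64; 521/512; 1043/1024; 4173/4096 | 2087/2048; 261/256; 131/128; 33/32; 17/16; 9/8; 5/4; 3/2; 2 } → 8347/8192

8347/8192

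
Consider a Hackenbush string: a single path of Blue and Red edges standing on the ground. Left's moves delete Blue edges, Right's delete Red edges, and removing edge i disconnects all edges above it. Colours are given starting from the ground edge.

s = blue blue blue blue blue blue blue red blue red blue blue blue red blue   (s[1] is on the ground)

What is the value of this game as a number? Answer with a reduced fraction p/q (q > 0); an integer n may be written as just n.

Prefix values for blue blue blue blue blue blue blue red blue red blue blue blue red blue via {L|R} + simplicity:
edge 1 of 15 (blue): { 0 | — } so 1
edge 2 of 15 (blue): { 0 1 | — } so 2
edge 3 of 15 (blue): { 0 1 2 | — } so 3
edge 4 of 15 (blue): { 0 1 2 3 | — } so 4
edge 5 of 15 (blue): { 0 1 2 3 4 | — } so 5
edge 6 of 15 (blue): { 0 1 2 3 4 5 | — } so 6
edge 7 of 15 (blue): { 0 1 2 3 4 5 6 | — } so 7
edge 8 of 15 (red): { 0 1 2 3 4 5 6 | 7 } so 13/2
edge 9 of 15 (blue): { 0 1 2 3 4 5 6 13/2 | 7 } so 27/4
edge 10 of 15 (red): { 0 1 2 3 4 5 6 13/2 | 27/4 7 } so 53/8
edge 11 of 15 (blue): { 0 1 2 3 4 5 6 13/2 53/8 | 27/4 7 } so 107/16
edge 12 of 15 (blue): { 0 1 2 3 4 5 6 13/2 53/8 107/16 | 27/4 7 } so 215/32
edge 13 of 15 (blue): { 0 1 2 3 4 5 6 13/2 53/8 107/16 215/32 | 27/4 7 } so 431/64
edge 14 of 15 (red): { 0 1 2 3 4 5 6 13/2 53/8 107/16 215/32 | 431/64 27/4 7 } so 861/128
edge 15 of 15 (blue): { 0 1 2 3 4 5 6 13/2 53/8 107/16 215/32 861/128 | 431/64 27/4 7 } so 1723/256

1723/256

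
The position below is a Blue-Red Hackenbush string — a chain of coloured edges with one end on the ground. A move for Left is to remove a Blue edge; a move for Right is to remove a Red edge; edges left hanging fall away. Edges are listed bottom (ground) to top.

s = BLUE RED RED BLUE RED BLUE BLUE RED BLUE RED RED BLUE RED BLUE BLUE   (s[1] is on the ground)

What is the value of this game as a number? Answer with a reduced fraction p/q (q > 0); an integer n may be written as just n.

step 1: add BLUE to get B; options L={ 0 } R={ none } — 1
step 2: add RED to get BR; options L={ 0 } R={ 1 } — 1/2
step 3: add RED to get BRR; options L={ 0 } R={ 1/2 1 } — 1/4
step 4: add BLUE to get BRRB; options L={ 0 1/4 } R={ 1/2 1 } — 3/8
step 5: add RED to get BRRBR; options L={ 0 1/4 } R={ 3/8 1/2 1 } — 5/16
step 6: add BLUE to get BRRBRB; options L={ 0 1/4 5/16 } R={ 3/8 1/2 1 } — 11/32
step 7: add BLUE to get BRRBRBB; options L={ 0 1/4 5/16 11/32 } R={ 3/8 1/2 1 } — 23/64
step 8: add RED to get BRRBRBBR; options L={ 0 1/4 5/16 11/32 } R={ 23/64 3/8 1/2 1 } — 45/128
step 9: add BLUE to get BRRBRBBRB; options L={ 0 1/4 5/16 11/32 45/128 } R={ 23/64 3/8 1/2 1 } — 91/256
step 10: add RED to get BRRBRBBRBR; options L={ 0 1/4 5/16 11/32 45/128 } R={ 91/256 23/64 3/8 1/2 1 } — 181/512
step 11: add RED to get BRRBRBBRBRR; options L={ 0 1/4 5/16 11/32 45/128 } R={ 181/512 91/256 23/64 3/8 1/2 1 } — 361/1024
step 12: add BLUE to get BRRBRBBRBRRB; options L={ 0 1/4 5/16 11/32 45/128 361/1024 } R={ 181/512 91/256 23/64 3/8 1/2 1 } — 723/2048
step 13: add RED to get BRRBRBBRBRRBR; options L={ 0 1/4 5/16 11/32 45/128 361/1024 } R={ 723/2048 181/512 91/256 23/64 3/8 1/2 1 } — 1445/4096
step 14: add BLUE to get BRRBRBBRBRRBRB; options L={ 0 1/4 5/16 11/32 45/128 361/1024 1445/4096 } R={ 723/2048 181/512 91/256 23/64 3/8 1/2 1 } — 2891/8192
step 15: add BLUE to get BRRBRBBRBRRBRBB; options L={ 0 1/4 5/16 11/32 45/128 361/1024 1445/4096 2891/8192 } R={ 723/2048 181/512 91/256 23/64 3/8 1/2 1 } — 5783/16384

5783/16384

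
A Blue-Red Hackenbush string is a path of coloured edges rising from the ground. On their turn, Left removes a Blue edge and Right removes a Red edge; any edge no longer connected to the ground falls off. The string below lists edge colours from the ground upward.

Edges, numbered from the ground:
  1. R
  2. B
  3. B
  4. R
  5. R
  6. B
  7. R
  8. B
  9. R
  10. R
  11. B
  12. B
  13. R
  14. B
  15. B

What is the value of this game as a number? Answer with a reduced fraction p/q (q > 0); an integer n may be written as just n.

-6857/16384

Prefix values for R B B R R B R B R R B B R B B via {L|R} + simplicity:
G(R) = { (no moves) | 0 } => -1
G(RB) = { -1 | 0 } => -1/2
G(RBB) = { -1,-1/2 | 0 } => -1/4
G(RBBR) = { -1,-1/2 | -1/4,0 } => -3/8
G(RBBRR) = { -1,-1/2 | -3/8,-1/4,0 } => -7/16
G(RBBRRB) = { -1,-1/2,-7/16 | -3/8,-1/4,0 } => -13/32
G(RBBRRBR) = { -1,-1/2,-7/16 | -13/32,-3/8,-1/4,0 } => -27/64
G(RBBRRBRB) = { -1,-1/2,-7/16,-27/64 | -13/32,-3/8,-1/4,0 } => -53/128
G(RBBRRBRBR) = { -1,-1/2,-7/16,-27/64 | -53/128,-13/32,-3/8,-1/4,0 } => -107/256
G(RBBRRBRBRR) = { -1,-1/2,-7/16,-27/64 | -107/256,-53/128,-13/32,-3/8,-1/4,0 } => -215/512
G(RBBRRBRBRRB) = { -1,-1/2,-7/16,-27/64,-215/512 | -107/256,-53/128,-13/32,-3/8,-1/4,0 } => -429/1024
G(RBBRRBRBRRBB) = { -1,-1/2,-7/16,-27/64,-215/512,-429/1024 | -107/256,-53/128,-13/32,-3/8,-1/4,0 } => -857/2048
G(RBBRRBRBRRBBR) = { -1,-1/2,-7/16,-27/64,-215/512,-429/1024 | -857/2048,-107/256,-53/128,-13/32,-3/8,-1/4,0 } => -1715/4096
G(RBBRRBRBRRBBRB) = { -1,-1/2,-7/16,-27/64,-215/512,-429/1024,-1715/4096 | -857/2048,-107/256,-53/128,-13/32,-3/8,-1/4,0 } => -3429/8192
G(RBBRRBRBRRBBRBB) = { -1,-1/2,-7/16,-27/64,-215/512,-429/1024,-1715/4096,-3429/8192 | -857/2048,-107/256,-53/128,-13/32,-3/8,-1/4,0 } => -6857/16384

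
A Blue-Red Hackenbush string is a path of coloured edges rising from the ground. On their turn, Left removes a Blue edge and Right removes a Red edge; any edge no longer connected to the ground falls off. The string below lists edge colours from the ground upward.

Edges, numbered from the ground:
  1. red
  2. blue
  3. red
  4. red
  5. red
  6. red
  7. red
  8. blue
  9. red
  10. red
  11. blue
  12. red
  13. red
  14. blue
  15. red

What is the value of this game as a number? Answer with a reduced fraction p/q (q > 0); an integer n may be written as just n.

G(r) = { ∅ | 0 } = -1
G(rb) = { -1 | 0 } = -1/2
G(rbr) = { -1 | -1/2, 0 } = -3/4
G(rbrr) = { -1 | -3/4, -1/2, 0 } = -7/8
G(rbrrr) = { -1 | -7/8, -3/4, -1/2, 0 } = -15/16
G(rbrrrr) = { -1 | -15/16, -7/8, -3/4, -1/2, 0 } = -31/32
G(rbrrrrr) = { -1 | -31/32, -15/16, -7/8, -3/4, -1/2, 0 } = -63/64
G(rbrrrrrb) = { -1, -63/64 | -31/32, -15/16, -7/8, -3/4, -1/2, 0 } = -125/128
G(rbrrrrrbr) = { -1, -63/64 | -125/128, -31/32, -15/16, -7/8, -3/4, -1/2, 0 } = -251/256
G(rbrrrrrbrr) = { -1, -63/64 | -251/256, -125/128, -31/32, -15/16, -7/8, -3/4, -1/2, 0 } = -503/512
G(rbrrrrrbrrb) = { -1, -63/64, -503/512 | -251/256, -125/128, -31/32, -15/16, -7/8, -3/4, -1/2, 0 } = -1005/1024
G(rbrrrrrbrrbr) = { -1, -63/64, -503/512 | -1005/1024, -251/256, -125/128, -31/32, -15/16, -7/8, -3/4, -1/2, 0 } = -2011/2048
G(rbrrrrrbrrbrr) = { -1, -63/64, -503/512 | -2011/2048, -1005/1024, -251/256, -125/128, -31/32, -15/16, -7/8, -3/4, -1/2, 0 } = -4023/4096
G(rbrrrrrbrrbrrb) = { -1, -63/64, -503/512, -4023/4096 | -2011/2048, -1005/1024, -251/256, -125/128, -31/32, -15/16, -7/8, -3/4, -1/2, 0 } = -8045/8192
G(rbrrrrrbrrbrrbr) = { -1, -63/64, -503/512, -4023/4096 | -8045/8192, -2011/2048, -1005/1024, -251/256, -125/128, -31/32, -15/16, -7/8, -3/4, -1/2, 0 } = -16091/16384

-16091/16384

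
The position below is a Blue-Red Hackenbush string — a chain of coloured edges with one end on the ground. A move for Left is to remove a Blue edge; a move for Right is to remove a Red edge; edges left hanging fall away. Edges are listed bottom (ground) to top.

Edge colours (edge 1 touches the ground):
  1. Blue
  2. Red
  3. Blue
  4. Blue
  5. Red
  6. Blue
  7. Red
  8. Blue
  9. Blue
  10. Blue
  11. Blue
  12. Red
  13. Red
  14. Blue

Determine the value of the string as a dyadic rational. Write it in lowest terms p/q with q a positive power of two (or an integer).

6899/8192

step 1: add Blue to get B; options L={ 0 } R={  } => 1
step 2: add Red to get BR; options L={ 0 } R={ 1 } => 1/2
step 3: add Blue to get BRB; options L={ 0; 1/2 } R={ 1 } => 3/4
step 4: add Blue to get BRBB; options L={ 0; 1/2; 3/4 } R={ 1 } => 7/8
step 5: add Red to get BRBBR; options L={ 0; 1/2; 3/4 } R={ 7/8; 1 } => 13/16
step 6: add Blue to get BRBBRB; options L={ 0; 1/2; 3/4; 13/16 } R={ 7/8; 1 } => 27/32
step 7: add Red to get BRBBRBR; options L={ 0; 1/2; 3/4; 13/16 } R={ 27/32; 7/8; 1 } => 53/64
step 8: add Blue to get BRBBRBRB; options L={ 0; 1/2; 3/4; 13/16; 53/64 } R={ 27/32; 7/8; 1 } => 107/128
step 9: add Blue to get BRBBRBRBB; options L={ 0; 1/2; 3/4; 13/16; 53/64; 107/128 } R={ 27/32; 7/8; 1 } => 215/256
step 10: add Blue to get BRBBRBRBBB; options L={ 0; 1/2; 3/4; 13/16; 53/64; 107/128; 215/256 } R={ 27/32; 7/8; 1 } => 431/512
step 11: add Blue to get BRBBRBRBBBB; options L={ 0; 1/2; 3/4; 13/16; 53/64; 107/128; 215/256; 431/512 } R={ 27/32; 7/8; 1 } => 863/1024
step 12: add Red to get BRBBRBRBBBBR; options L={ 0; 1/2; 3/4; 13/16; 53/64; 107/128; 215/256; 431/512 } R={ 863/1024; 27/32; 7/8; 1 } => 1725/2048
step 13: add Red to get BRBBRBRBBBBRR; options L={ 0; 1/2; 3/4; 13/16; 53/64; 107/128; 215/256; 431/512 } R={ 1725/2048; 863/1024; 27/32; 7/8; 1 } => 3449/4096
step 14: add Blue to get BRBBRBRBBBBRRB; options L={ 0; 1/2; 3/4; 13/16; 53/64; 107/128; 215/256; 431/512; 3449/4096 } R={ 1725/2048; 863/1024; 27/32; 7/8; 1 } => 6899/8192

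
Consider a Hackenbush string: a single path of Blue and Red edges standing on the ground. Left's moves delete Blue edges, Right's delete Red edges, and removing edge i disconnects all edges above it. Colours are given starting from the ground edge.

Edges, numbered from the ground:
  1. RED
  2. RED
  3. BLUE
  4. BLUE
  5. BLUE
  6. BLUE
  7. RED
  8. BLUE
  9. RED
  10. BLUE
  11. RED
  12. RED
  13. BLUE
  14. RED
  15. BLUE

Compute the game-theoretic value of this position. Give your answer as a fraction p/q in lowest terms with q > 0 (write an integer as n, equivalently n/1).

-8885/8192

g_1 [R]  L=[—]  R=[0]  → -1
g_2 [RR]  L=[—]  R=[-1, 0]  → -2
g_3 [RRB]  L=[-2]  R=[-1, 0]  → -3/2
g_4 [RRBB]  L=[-2, -3/2]  R=[-1, 0]  → -5/4
g_5 [RRBBB]  L=[-2, -3/2, -5/4]  R=[-1, 0]  → -9/8
g_6 [RRBBBB]  L=[-2, -3/2, -5/4, -9/8]  R=[-1, 0]  → -17/16
g_7 [RRBBBBR]  L=[-2, -3/2, -5/4, -9/8]  R=[-17/16, -1, 0]  → -35/32
g_8 [RRBBBBRB]  L=[-2, -3/2, -5/4, -9/8, -35/32]  R=[-17/16, -1, 0]  → -69/64
g_9 [RRBBBBRBR]  L=[-2, -3/2, -5/4, -9/8, -35/32]  R=[-69/64, -17/16, -1, 0]  → -139/128
g_10 [RRBBBBRBRB]  L=[-2, -3/2, -5/4, -9/8, -35/32, -139/128]  R=[-69/64, -17/16, -1, 0]  → -277/256
g_11 [RRBBBBRBRBR]  L=[-2, -3/2, -5/4, -9/8, -35/32, -139/128]  R=[-277/256, -69/64, -17/16, -1, 0]  → -555/512
g_12 [RRBBBBRBRBRR]  L=[-2, -3/2, -5/4, -9/8, -35/32, -139/128]  R=[-555/512, -277/256, -69/64, -17/16, -1, 0]  → -1111/1024
g_13 [RRBBBBRBRBRRB]  L=[-2, -3/2, -5/4, -9/8, -35/32, -139/128, -1111/1024]  R=[-555/512, -277/256, -69/64, -17/16, -1, 0]  → -2221/2048
g_14 [RRBBBBRBRBRRBR]  L=[-2, -3/2, -5/4, -9/8, -35/32, -139/128, -1111/1024]  R=[-2221/2048, -555/512, -277/256, -69/64, -17/16, -1, 0]  → -4443/4096
g_15 [RRBBBBRBRBRRBRB]  L=[-2, -3/2, -5/4, -9/8, -35/32, -139/128, -1111/1024, -4443/4096]  R=[-2221/2048, -555/512, -277/256, -69/64, -17/16, -1, 0]  → -8885/8192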